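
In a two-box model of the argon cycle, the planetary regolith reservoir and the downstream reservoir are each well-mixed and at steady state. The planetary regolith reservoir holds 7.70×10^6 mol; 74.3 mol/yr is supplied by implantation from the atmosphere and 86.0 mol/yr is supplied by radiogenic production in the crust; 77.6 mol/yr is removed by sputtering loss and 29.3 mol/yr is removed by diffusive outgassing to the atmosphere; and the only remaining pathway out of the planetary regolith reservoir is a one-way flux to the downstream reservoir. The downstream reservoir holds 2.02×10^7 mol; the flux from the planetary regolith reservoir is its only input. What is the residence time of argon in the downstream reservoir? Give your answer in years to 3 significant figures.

378000 yr

Balance the planetary regolith reservoir: ΣF_in = 74.3 + 86.0 = 160.30 mol/yr.
Flux to the downstream reservoir = ΣF_in − (77.6 + 29.3) = 53.400 mol/yr.
At steady state the output of the downstream reservoir equals its input, 53.400 mol/yr.
τ = M / F = 2.02×10^7 / 53.400 = 378300 yr.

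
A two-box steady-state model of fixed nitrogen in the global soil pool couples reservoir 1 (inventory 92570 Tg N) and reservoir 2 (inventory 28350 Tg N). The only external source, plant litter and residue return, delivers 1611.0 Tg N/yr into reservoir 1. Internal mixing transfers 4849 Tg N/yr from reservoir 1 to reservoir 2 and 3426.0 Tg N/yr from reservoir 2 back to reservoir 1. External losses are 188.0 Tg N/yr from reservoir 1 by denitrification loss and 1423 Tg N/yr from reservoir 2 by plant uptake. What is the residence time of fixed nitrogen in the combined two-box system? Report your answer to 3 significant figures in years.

Treat the two boxes together as one reservoir: the mixing fluxes between them are internal recycling, so τ = ΣM / Σ(external losses).
M_total = 92570 + 28350 = 120920 Tg N.
ΣF_external_out = 188.0 + 1423 = 1611.0 Tg N/yr.
τ = M_total / ΣF_ext = 120920 / 1611.0 = 75.06 yr.

75.1 yr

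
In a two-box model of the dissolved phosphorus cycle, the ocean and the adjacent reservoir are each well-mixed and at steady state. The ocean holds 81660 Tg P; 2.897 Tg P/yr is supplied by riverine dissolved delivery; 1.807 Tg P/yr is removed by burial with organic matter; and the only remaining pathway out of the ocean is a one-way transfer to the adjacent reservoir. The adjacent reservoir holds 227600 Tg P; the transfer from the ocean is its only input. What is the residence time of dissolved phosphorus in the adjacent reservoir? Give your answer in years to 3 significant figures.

209000 yr

Balance the ocean: ΣF_in = 2.8970 Tg P/yr.
Transfer to the adjacent reservoir = ΣF_in − (1.807) = 1.0900 Tg P/yr.
At steady state the output of the adjacent reservoir equals its input, 1.0900 Tg P/yr.
τ = M / F = 227600 / 1.0900 = 208800 yr.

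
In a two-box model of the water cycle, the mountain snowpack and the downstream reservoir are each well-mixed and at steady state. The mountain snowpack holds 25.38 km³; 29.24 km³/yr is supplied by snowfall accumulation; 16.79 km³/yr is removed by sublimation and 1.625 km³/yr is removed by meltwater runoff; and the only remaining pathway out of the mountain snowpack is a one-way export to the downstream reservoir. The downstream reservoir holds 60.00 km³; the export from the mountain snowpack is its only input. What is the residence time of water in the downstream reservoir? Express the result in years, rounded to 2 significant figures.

Balance the mountain snowpack: ΣF_in = 29.240 km³/yr.
Export to the downstream reservoir = ΣF_in − (16.79 + 1.625) = 10.825 km³/yr.
At steady state the output of the downstream reservoir equals its input, 10.825 km³/yr.
τ = M / F = 60.00 / 10.825 = 5.543 yr.

5.5 yr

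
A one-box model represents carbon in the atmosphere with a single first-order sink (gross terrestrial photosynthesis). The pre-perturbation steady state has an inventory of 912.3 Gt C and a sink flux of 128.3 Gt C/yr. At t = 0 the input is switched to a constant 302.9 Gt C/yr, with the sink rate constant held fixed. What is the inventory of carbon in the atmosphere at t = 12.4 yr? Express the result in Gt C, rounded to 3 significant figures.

The sink rate constant is k = F₀/M₀ = 128.3/912.3 = 0.1406 yr⁻¹.
Solving dM/dt = F₁ − kM with M(0) = M₀ gives M(t) = F₁/k + (M₀ − F₁/k)·e^(−kt).
F₁/k = 302.9/0.1406 = 2153.8 Gt C; kt = 0.1406 × 12.4 = 1.744, e^(−kt) = 0.1748.
M(12.4) = 2153.8 + (912.3 − 2153.8) × 0.1748 = 2153.8 − 217.1 = 1936.8 Gt C.

1940 Gt C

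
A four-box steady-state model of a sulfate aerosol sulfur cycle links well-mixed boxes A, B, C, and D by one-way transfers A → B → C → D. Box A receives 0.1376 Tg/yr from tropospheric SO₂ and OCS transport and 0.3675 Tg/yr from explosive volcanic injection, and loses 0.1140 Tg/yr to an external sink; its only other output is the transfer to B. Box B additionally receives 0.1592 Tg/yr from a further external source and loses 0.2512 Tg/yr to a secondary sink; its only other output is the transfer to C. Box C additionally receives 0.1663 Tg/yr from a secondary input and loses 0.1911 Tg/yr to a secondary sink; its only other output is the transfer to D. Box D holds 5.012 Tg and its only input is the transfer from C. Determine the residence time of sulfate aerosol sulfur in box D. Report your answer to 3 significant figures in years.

Box A: F(A→B) = (0.1376 + 0.3675) − 0.1140 = 0.39110 Tg/yr.
Box B: F(B→C) = (0.39110 + 0.1592) − 0.2512 = 0.29910 Tg/yr.
Box C: F(C→D) = (0.29910 + 0.1663) − 0.1911 = 0.27430 Tg/yr.
Box D throughput = its input = 0.27430 Tg/yr; τ = 5.012 / 0.27430 = 18.27 yr.

18.3 yr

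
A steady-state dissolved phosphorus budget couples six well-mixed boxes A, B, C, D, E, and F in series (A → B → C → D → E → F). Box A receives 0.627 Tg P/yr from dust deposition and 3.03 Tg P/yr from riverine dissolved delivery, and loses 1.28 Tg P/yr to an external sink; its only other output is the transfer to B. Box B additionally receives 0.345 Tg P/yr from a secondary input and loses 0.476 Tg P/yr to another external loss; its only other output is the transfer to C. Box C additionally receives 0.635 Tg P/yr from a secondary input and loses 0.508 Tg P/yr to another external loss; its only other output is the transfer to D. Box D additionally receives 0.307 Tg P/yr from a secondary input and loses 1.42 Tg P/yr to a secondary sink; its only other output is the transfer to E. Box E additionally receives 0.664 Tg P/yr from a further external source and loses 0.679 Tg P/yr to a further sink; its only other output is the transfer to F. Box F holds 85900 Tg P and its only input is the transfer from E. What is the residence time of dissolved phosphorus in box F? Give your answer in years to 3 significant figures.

Box A: F(A→B) = (0.627 + 3.03) − 1.28 = 2.3770 Tg P/yr.
Box B: F(B→C) = (2.3770 + 0.345) − 0.476 = 2.2460 Tg P/yr.
Box C: F(C→D) = (2.2460 + 0.635) − 0.508 = 2.3730 Tg P/yr.
Box D: F(D→E) = (2.3730 + 0.307) − 1.42 = 1.2600 Tg P/yr.
Box E: F(E→F) = (1.2600 + 0.664) − 0.679 = 1.2450 Tg P/yr.
Box F throughput = its input = 1.2450 Tg P/yr; τ = 85900 / 1.2450 = 69000 yr.

69000 yr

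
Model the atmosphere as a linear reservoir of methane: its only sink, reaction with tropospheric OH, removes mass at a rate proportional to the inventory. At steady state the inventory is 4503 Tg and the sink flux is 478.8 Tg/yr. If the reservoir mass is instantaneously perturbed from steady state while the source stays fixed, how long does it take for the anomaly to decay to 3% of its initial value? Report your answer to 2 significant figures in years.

For a linear reservoir the anomaly decays as exp(−t/τ) with τ = M/F = 4503/478.8 = 9.405 yr.
exp(−t/τ) = 0.03 ⇒ t = −τ ln(0.03) = 9.405 × 3.507 = 32.98 yr.

33 yr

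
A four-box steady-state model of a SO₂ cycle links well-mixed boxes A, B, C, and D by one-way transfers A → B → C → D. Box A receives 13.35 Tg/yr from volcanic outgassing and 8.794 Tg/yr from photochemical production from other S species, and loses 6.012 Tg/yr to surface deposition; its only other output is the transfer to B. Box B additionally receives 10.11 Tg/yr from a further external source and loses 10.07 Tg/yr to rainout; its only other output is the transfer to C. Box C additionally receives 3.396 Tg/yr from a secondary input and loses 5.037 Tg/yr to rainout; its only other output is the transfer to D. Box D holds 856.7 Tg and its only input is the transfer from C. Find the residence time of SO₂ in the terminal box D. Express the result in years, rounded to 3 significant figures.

Box A: F(A→B) = (13.35 + 8.794) − 6.012 = 16.132 Tg/yr.
Box B: F(B→C) = (16.132 + 10.11) − 10.07 = 16.172 Tg/yr.
Box C: F(C→D) = (16.172 + 3.396) − 5.037 = 14.531 Tg/yr.
Box D throughput = its input = 14.531 Tg/yr; τ = 856.7 / 14.531 = 58.96 yr.

59.0 yr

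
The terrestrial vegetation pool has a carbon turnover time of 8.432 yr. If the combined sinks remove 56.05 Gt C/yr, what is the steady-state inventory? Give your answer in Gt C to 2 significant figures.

470 Gt C

τ = M/F ⇒ M = τ × F = 8.432 × 56.05 = 472.6 Gt C.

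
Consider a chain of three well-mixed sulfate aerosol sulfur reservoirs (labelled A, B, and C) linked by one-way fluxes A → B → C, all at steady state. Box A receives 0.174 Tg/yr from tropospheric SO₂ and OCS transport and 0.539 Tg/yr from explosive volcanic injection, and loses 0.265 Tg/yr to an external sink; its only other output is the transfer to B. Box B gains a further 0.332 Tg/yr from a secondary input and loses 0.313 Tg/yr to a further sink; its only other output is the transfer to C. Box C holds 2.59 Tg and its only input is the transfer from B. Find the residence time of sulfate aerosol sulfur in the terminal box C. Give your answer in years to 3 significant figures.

5.55 yr

Box A: F(A→B) = (0.174 + 0.539) − 0.265 = 0.44800 Tg/yr.
Box B: F(B→C) = (0.44800 + 0.332) − 0.313 = 0.46700 Tg/yr.
Box C throughput = its input = 0.46700 Tg/yr; τ = 2.59 / 0.46700 = 5.546 yr.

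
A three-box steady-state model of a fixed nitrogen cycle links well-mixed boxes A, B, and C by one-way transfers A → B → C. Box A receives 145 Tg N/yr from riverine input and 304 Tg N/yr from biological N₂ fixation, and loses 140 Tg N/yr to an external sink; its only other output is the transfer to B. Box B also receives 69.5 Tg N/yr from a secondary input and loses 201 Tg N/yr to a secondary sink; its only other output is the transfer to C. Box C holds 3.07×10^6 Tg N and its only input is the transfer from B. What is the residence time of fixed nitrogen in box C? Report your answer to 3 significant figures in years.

Box A: F(A→B) = (145 + 304) − 140 = 309.00 Tg N/yr.
Box B: F(B→C) = (309.00 + 69.5) − 201 = 177.50 Tg N/yr.
Box C throughput = its input = 177.50 Tg N/yr; τ = 3.07×10^6 / 177.50 = 17300 yr.

17300 yr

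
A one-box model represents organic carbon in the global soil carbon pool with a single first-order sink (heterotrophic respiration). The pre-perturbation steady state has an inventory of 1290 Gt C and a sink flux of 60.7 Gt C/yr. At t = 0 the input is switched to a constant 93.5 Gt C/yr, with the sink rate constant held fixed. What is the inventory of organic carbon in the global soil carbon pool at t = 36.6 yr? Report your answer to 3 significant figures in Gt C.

1860 Gt C

Residence time τ = M₀/F₀ = 21.25 yr. The eventual steady state is M_∞ = M₀·(F₁/F₀) = 1290 × 93.5/60.7 = 1987.1 Gt C.
The anomaly ΔM(t) = M(t) − M_∞ decays as ΔM₀·e^(−t/τ) with ΔM₀ = 1290 − 1987.1 = −697.1 Gt C.
At t = 36.6 yr, e^(−t/τ) = e^(−1.722) = 0.1787, so ΔM = −124.5 Gt C and M = 1987.1 − 124.5 = 1862.5 Gt C.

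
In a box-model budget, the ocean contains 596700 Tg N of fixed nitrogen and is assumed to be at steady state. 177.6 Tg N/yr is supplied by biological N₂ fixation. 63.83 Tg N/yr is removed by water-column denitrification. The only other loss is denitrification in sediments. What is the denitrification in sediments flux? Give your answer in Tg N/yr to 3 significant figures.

At steady state ΣF_in = ΣF_out.
ΣF_in = 177.60 Tg N/yr.
Denitrification in sediments flux = ΣF_in − (63.83) = 177.60 − 63.83 = 113.8 Tg N/yr.

114 Tg N/yr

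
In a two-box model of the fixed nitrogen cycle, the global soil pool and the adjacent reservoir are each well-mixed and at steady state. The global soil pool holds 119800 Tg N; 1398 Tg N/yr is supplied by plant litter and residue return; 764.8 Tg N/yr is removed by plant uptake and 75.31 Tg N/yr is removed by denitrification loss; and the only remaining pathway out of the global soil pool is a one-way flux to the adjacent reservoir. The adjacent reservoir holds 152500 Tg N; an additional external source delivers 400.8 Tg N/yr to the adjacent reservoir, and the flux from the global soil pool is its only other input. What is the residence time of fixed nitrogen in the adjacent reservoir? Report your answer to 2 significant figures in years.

160 yr

Balance the global soil pool: ΣF_in = 1398.0 Tg N/yr.
Flux to the adjacent reservoir = ΣF_in − (764.8 + 75.31) = 557.89 Tg N/yr.
Total input to the adjacent reservoir = 557.89 + 400.8 = 958.69 Tg N/yr; at steady state this equals its total output.
τ = M / F = 152500 / 958.69 = 159.1 yr.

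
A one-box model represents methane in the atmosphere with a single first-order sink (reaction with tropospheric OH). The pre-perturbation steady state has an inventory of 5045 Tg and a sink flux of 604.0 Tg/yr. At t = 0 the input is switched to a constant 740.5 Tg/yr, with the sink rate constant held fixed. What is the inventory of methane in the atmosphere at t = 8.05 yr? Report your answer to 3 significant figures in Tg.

5750 Tg

The sink rate constant is k = F₀/M₀ = 604.0/5045 = 0.1197 yr⁻¹.
Solving dM/dt = F₁ − kM with M(0) = M₀ gives M(t) = F₁/k + (M₀ − F₁/k)·e^(−kt).
F₁/k = 740.5/0.1197 = 6185.1 Tg; kt = 0.1197 × 8.05 = 0.9638, e^(−kt) = 0.3815.
M(8.05) = 6185.1 + (5045 − 6185.1) × 0.3815 = 6185.1 − 434.9 = 5750.2 Tg.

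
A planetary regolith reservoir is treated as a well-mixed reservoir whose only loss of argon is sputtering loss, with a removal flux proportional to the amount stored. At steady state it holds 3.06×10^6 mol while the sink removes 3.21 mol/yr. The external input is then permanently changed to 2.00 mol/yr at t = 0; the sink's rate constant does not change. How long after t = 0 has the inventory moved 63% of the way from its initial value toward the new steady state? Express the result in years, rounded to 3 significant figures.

τ = M₀/F₀ = 3.06×10^6/3.21 = 953300 yr.
The remaining gap fraction is e^(−t/τ); 63% covered ⇒ e^(−t/τ) = 0.370.
t = −τ ln(0.370) = 953300 × 0.9943 = 947800 yr.

948000 yr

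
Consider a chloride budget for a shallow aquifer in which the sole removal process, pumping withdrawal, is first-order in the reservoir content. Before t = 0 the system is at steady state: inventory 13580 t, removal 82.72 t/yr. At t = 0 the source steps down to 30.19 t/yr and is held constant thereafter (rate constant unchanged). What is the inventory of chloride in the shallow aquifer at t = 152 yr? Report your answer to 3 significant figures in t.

τ = M₀/F₀ = 13580/82.72 = 164.2 yr; rate constant k = 1/τ.
New steady state M_∞ = F₁/k = F₁·τ = 30.19 × 164.2 = 4956.2 t.
M(t) = M_∞ + (M₀ − M_∞)·e^(−t/τ); t/τ = 152/164.2 = 0.9259, so e^(−t/τ) = 0.3962.
M(t) = 4956.2 + 8624 × 0.3962 = 8372.8 t.

8370 t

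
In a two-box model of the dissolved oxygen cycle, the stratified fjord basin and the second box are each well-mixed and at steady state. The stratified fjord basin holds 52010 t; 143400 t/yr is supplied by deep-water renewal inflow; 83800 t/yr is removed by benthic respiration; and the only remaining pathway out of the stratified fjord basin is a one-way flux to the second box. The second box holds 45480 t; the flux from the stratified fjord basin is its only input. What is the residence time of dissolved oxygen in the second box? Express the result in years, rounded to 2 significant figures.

Balance the stratified fjord basin: ΣF_in = 143400 t/yr.
Flux to the second box = ΣF_in − (83800) = 59600 t/yr.
At steady state the output of the second box equals its input, 59600 t/yr.
τ = M / F = 45480 / 59600 = 0.7631 yr.

0.76 yr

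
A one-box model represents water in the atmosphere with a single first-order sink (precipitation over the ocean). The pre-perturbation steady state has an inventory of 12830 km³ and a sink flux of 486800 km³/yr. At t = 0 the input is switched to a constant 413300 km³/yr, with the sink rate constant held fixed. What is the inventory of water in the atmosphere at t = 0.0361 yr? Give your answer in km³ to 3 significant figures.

The sink rate constant is k = F₀/M₀ = 486800/12830 = 37.94 yr⁻¹.
Solving dM/dt = F₁ − kM with M(0) = M₀ gives M(t) = F₁/k + (M₀ − F₁/k)·e^(−kt).
F₁/k = 413300/37.94 = 10893 km³; kt = 37.94 × 0.0361 = 1.370, e^(−kt) = 0.2542.
M(0.0361) = 10893 + (12830 − 10893) × 0.2542 = 10893 + 492.4 = 11385 km³.

11400 km³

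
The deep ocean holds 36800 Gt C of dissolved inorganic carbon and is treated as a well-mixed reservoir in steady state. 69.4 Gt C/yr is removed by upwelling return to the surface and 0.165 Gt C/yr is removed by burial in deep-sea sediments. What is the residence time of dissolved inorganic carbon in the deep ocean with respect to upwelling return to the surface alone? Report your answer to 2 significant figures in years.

530 yr

Residence time with respect to a single sink: τ = M / F_sink.
τ = 36800 / 69.4 = 530.3 yr.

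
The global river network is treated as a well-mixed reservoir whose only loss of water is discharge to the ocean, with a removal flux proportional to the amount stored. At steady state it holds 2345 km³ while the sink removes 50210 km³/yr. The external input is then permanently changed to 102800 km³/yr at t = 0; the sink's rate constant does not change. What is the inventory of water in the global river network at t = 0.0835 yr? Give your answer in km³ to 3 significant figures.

4390 km³

τ = M₀/F₀ = 2345/50210 = 0.04670 yr; rate constant k = 1/τ.
New steady state M_∞ = F₁/k = F₁·τ = 102800 × 0.04670 = 4801.2 km³.
M(t) = M_∞ + (M₀ − M_∞)·e^(−t/τ); t/τ = 0.0835/0.04670 = 1.788, so e^(−t/τ) = 0.1673.
M(t) = 4801.2 − 2456 × 0.1673 = 4390.2 km³.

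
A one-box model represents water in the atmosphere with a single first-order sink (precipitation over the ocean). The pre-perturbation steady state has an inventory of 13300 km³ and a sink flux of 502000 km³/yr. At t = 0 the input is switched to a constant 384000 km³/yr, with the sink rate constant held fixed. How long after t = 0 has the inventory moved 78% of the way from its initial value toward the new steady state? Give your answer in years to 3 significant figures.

0.0401 yr

τ = M₀/F₀ = 13300/502000 = 0.02649 yr.
The remaining gap fraction is e^(−t/τ); 78% covered ⇒ e^(−t/τ) = 0.220.
t = −τ ln(0.220) = 0.02649 × 1.514 = 0.04012 yr.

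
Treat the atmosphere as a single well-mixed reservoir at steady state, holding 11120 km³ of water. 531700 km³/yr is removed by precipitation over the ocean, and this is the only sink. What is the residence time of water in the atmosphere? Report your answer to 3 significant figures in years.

0.0209 yr

τ = M / F = 11120 / 531700 = 0.02091 yr.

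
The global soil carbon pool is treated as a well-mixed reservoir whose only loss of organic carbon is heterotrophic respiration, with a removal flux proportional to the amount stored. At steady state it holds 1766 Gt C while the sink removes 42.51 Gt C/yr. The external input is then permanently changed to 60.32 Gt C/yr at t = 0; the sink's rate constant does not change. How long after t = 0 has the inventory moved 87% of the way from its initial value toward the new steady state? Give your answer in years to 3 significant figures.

τ = M₀/F₀ = 1766/42.51 = 41.54 yr.
The remaining gap fraction is e^(−t/τ); 87% covered ⇒ e^(−t/τ) = 0.130.
t = −τ ln(0.130) = 41.54 × 2.040 = 84.76 yr.

84.8 yr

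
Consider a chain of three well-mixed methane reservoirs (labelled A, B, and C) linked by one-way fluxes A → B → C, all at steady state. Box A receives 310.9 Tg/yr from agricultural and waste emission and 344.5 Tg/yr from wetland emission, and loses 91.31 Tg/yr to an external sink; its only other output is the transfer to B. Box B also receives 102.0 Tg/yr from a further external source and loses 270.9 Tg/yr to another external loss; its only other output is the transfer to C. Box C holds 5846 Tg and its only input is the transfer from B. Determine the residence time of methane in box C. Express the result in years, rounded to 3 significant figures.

Box A: F(A→B) = (310.9 + 344.5) − 91.31 = 564.09 Tg/yr.
Box B: F(B→C) = (564.09 + 102.0) − 270.9 = 395.19 Tg/yr.
Box C throughput = its input = 395.19 Tg/yr; τ = 5846 / 395.19 = 14.79 yr.

14.8 yr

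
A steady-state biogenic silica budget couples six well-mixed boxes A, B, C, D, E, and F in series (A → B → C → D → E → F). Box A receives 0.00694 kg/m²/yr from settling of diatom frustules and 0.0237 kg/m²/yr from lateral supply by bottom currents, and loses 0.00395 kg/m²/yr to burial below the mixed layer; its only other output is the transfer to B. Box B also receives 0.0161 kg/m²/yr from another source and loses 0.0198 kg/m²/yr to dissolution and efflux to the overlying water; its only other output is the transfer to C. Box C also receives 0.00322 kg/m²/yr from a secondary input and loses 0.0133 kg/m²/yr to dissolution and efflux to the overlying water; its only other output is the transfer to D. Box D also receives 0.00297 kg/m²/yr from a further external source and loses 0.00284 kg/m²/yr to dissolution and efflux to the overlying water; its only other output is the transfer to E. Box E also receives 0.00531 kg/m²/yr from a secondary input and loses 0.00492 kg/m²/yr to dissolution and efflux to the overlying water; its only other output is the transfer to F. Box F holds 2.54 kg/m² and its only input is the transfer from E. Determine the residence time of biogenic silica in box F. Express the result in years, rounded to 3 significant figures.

189 yr

Box A: F(A→B) = (0.00694 + 0.0237) − 0.00395 = 0.026690 kg/m²/yr.
Box B: F(B→C) = (0.026690 + 0.0161) − 0.0198 = 0.022990 kg/m²/yr.
Box C: F(C→D) = (0.022990 + 0.00322) − 0.0133 = 0.012910 kg/m²/yr.
Box D: F(D→E) = (0.012910 + 0.00297) − 0.00284 = 0.013040 kg/m²/yr.
Box E: F(E→F) = (0.013040 + 0.00531) − 0.00492 = 0.013430 kg/m²/yr.
Box F throughput = its input = 0.013430 kg/m²/yr; τ = 2.54 / 0.013430 = 189.1 yr.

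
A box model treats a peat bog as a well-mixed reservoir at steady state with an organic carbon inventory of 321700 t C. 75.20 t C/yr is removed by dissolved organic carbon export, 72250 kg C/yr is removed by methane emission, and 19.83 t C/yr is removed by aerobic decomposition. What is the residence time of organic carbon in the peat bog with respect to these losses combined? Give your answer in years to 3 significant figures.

1920 yr

Convert the methane emission flux: 72250 kg C/yr = 72.25 t C/yr.
Total removal = 75.20 + 72.25 + 19.83 = 167.28 t C/yr.
τ = M / ΣF_out = 321700 / 167.28 = 1923 yr.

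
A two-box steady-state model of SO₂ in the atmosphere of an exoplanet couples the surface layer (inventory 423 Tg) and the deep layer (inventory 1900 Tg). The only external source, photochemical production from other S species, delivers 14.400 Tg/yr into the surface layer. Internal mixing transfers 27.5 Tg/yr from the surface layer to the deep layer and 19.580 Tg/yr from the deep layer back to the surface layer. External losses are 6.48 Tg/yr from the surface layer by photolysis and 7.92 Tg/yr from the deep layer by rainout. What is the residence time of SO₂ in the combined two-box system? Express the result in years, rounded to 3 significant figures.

Treat the two boxes together as one reservoir: the mixing fluxes between them are internal recycling, so τ = ΣM / Σ(external losses).
M_total = 423 + 1900 = 2323.0 Tg.
ΣF_external_out = 6.48 + 7.92 = 14.400 Tg/yr.
τ = M_total / ΣF_ext = 2323.0 / 14.400 = 161.3 yr.

161 yr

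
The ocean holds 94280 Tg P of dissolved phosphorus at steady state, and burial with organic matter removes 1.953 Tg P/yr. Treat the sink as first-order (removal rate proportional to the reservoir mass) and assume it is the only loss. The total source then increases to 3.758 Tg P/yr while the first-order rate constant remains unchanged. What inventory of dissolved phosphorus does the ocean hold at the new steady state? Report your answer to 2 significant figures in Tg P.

180000 Tg P

Rate constant k = F/M = 1.953 / 94280 = 2.071×10^-5 yr⁻¹.
At the new steady state, source = k·M_new ⇒ M_new = 3.758 / 2.071×10^-5 = 181400 Tg P.
(Equivalently M_new = M × F_new/F_old = 94280 × 3.758/1.953.)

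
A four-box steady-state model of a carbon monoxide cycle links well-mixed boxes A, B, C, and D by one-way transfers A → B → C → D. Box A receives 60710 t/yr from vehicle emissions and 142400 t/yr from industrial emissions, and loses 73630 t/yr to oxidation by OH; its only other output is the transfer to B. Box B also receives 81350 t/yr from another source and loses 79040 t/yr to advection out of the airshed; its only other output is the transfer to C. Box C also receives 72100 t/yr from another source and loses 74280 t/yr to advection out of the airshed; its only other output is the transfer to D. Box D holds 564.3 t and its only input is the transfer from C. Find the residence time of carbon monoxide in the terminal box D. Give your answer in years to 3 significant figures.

Box A: F(A→B) = (60710 + 142400) − 73630 = 129480 t/yr.
Box B: F(B→C) = (129480 + 81350) − 79040 = 131790 t/yr.
Box C: F(C→D) = (131790 + 72100) − 74280 = 129610 t/yr.
Box D throughput = its input = 129610 t/yr; τ = 564.3 / 129610 = 0.004354 yr.

0.00435 yr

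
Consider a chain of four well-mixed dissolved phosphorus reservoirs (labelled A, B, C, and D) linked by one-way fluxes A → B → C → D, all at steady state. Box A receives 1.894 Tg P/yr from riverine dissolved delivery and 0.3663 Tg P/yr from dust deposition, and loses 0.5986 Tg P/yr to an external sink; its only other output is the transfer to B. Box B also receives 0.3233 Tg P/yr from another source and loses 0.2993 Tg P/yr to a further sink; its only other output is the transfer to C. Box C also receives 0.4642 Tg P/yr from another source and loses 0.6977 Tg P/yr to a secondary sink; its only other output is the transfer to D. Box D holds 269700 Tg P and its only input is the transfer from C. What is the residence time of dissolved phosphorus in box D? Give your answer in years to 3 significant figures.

186000 yr

Box A: F(A→B) = (1.894 + 0.3663) − 0.5986 = 1.6617 Tg P/yr.
Box B: F(B→C) = (1.6617 + 0.3233) − 0.2993 = 1.6857 Tg P/yr.
Box C: F(C→D) = (1.6857 + 0.4642) − 0.6977 = 1.4522 Tg P/yr.
Box D throughput = its input = 1.4522 Tg P/yr; τ = 269700 / 1.4522 = 185700 yr.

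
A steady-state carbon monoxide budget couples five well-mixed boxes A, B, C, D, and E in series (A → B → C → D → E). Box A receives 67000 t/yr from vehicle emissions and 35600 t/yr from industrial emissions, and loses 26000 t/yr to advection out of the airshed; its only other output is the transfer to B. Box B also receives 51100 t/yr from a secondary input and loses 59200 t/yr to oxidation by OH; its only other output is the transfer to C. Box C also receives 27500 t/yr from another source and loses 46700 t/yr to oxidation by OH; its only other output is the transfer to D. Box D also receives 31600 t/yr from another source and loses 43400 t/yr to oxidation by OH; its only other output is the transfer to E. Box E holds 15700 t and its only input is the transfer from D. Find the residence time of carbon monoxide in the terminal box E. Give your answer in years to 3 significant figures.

Box A: F(A→B) = (67000 + 35600) − 26000 = 76600 t/yr.
Box B: F(B→C) = (76600 + 51100) − 59200 = 68500 t/yr.
Box C: F(C→D) = (68500 + 27500) − 46700 = 49300 t/yr.
Box D: F(D→E) = (49300 + 31600) − 43400 = 37500 t/yr.
Box E throughput = its input = 37500 t/yr; τ = 15700 / 37500 = 0.4187 yr.

0.419 yr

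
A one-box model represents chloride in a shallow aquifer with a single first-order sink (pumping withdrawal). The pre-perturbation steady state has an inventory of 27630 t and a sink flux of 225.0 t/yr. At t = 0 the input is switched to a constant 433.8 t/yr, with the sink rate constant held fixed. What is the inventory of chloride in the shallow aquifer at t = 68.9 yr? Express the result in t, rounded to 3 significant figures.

The sink rate constant is k = F₀/M₀ = 225.0/27630 = 0.008143 yr⁻¹.
Solving dM/dt = F₁ − kM with M(0) = M₀ gives M(t) = F₁/k + (M₀ − F₁/k)·e^(−kt).
F₁/k = 433.8/0.008143 = 53271 t; kt = 0.008143 × 68.9 = 0.5611, e^(−kt) = 0.5706.
M(68.9) = 53271 + (27630 − 53271) × 0.5706 = 53271 − 14630 = 38640 t.

38600 t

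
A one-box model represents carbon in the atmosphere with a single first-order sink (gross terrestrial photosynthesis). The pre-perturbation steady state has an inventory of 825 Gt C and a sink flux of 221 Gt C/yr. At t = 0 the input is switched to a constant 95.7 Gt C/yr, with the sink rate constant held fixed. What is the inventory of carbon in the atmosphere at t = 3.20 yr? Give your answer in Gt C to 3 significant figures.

The sink rate constant is k = F₀/M₀ = 221/825 = 0.2679 yr⁻¹.
Solving dM/dt = F₁ − kM with M(0) = M₀ gives M(t) = F₁/k + (M₀ − F₁/k)·e^(−kt).
F₁/k = 95.7/0.2679 = 357.25 Gt C; kt = 0.2679 × 3.20 = 0.8572, e^(−kt) = 0.4243.
M(3.20) = 357.25 + (825 − 357.25) × 0.4243 = 357.25 + 198.5 = 555.74 Gt C.

556 Gt C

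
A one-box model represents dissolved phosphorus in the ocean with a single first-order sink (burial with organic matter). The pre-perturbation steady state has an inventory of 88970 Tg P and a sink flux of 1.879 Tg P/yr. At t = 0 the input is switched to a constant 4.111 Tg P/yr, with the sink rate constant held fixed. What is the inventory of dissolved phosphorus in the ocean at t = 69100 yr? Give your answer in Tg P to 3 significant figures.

Residence time τ = M₀/F₀ = 47350 yr. The eventual steady state is M_∞ = M₀·(F₁/F₀) = 88970 × 4.111/1.879 = 194650 Tg P.
The anomaly ΔM(t) = M(t) − M_∞ decays as ΔM₀·e^(−t/τ) with ΔM₀ = 88970 − 194650 = −105700 Tg P.
At t = 69100 yr, e^(−t/τ) = e^(−1.459) = 0.2324, so ΔM = −24560 Tg P and M = 194650 − 24560 = 170090 Tg P.

170000 Tg P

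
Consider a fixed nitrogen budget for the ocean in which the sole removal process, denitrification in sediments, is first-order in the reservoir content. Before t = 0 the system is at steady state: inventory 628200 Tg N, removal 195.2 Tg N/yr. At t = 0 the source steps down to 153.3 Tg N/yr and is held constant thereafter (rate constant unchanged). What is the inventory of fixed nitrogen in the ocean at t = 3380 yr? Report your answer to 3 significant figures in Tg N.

541000 Tg N

The sink rate constant is k = F₀/M₀ = 195.2/628200 = 0.0003107 yr⁻¹.
Solving dM/dt = F₁ − kM with M(0) = M₀ gives M(t) = F₁/k + (M₀ − F₁/k)·e^(−kt).
F₁/k = 153.3/0.0003107 = 493360 Tg N; kt = 0.0003107 × 3380 = 1.050, e^(−kt) = 0.3498.
M(3380) = 493360 + (628200 − 493360) × 0.3498 = 493360 + 47170 = 540530 Tg N.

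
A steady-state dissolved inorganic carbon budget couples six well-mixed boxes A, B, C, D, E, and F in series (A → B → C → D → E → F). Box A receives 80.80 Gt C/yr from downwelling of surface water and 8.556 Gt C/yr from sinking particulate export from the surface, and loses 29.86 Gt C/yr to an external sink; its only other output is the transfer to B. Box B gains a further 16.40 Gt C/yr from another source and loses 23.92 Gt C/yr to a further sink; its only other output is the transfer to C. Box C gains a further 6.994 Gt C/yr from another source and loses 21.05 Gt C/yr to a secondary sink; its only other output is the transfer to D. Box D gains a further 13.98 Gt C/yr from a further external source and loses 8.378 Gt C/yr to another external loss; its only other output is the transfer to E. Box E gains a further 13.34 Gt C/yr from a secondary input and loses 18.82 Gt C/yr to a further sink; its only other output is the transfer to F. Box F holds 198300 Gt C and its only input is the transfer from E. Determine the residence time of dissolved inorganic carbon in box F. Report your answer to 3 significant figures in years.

Box A: F(A→B) = (80.80 + 8.556) − 29.86 = 59.496 Gt C/yr.
Box B: F(B→C) = (59.496 + 16.40) − 23.92 = 51.976 Gt C/yr.
Box C: F(C→D) = (51.976 + 6.994) − 21.05 = 37.920 Gt C/yr.
Box D: F(D→E) = (37.920 + 13.98) − 8.378 = 43.522 Gt C/yr.
Box E: F(E→F) = (43.522 + 13.34) − 18.82 = 38.042 Gt C/yr.
Box F throughput = its input = 38.042 Gt C/yr; τ = 198300 / 38.042 = 5213 yr.

5210 yr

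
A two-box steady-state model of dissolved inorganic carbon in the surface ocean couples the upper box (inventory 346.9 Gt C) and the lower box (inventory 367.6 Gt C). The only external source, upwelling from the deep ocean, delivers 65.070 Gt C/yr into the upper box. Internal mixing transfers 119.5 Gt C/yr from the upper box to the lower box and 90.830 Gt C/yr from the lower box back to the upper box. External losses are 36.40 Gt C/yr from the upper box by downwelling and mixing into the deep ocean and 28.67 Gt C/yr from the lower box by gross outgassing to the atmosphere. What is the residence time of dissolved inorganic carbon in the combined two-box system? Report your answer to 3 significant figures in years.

11.0 yr

Residence time in the combined system uses the total inventory and the total *external* removal — internal exchanges between the two boxes cancel.
M_total = 346.9 + 367.6 = 714.50 Gt C.
ΣF_external_out = 36.40 + 28.67 = 65.070 Gt C/yr.
τ = M_total / ΣF_ext = 714.50 / 65.070 = 10.98 yr.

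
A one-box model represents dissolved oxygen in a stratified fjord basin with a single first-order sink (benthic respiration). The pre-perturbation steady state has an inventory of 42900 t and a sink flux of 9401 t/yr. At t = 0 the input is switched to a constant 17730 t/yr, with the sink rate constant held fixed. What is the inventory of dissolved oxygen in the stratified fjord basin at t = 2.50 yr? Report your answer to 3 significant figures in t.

τ = M₀/F₀ = 42900/9401 = 4.563 yr; rate constant k = 1/τ.
New steady state M_∞ = F₁/k = F₁·τ = 17730 × 4.563 = 80908 t.
M(t) = M_∞ + (M₀ − M_∞)·e^(−t/τ); t/τ = 2.50/4.563 = 0.5478, so e^(−t/τ) = 0.5782.
M(t) = 80908 − 38010 × 0.5782 = 58932 t.

58900 t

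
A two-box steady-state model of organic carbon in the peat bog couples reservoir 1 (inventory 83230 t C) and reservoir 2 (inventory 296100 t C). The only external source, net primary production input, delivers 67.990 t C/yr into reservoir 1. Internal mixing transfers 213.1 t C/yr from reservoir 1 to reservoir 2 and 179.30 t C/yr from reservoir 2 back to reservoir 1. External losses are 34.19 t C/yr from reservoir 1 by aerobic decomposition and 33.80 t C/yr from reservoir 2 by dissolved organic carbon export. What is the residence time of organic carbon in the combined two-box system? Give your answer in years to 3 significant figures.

Residence time in the combined system uses the total inventory and the total *external* removal — internal exchanges between the two boxes cancel.
M_total = 83230 + 296100 = 379330 t C.
ΣF_external_out = 34.19 + 33.80 = 67.990 t C/yr.
τ = M_total / ΣF_ext = 379330 / 67.990 = 5579 yr.

5580 yr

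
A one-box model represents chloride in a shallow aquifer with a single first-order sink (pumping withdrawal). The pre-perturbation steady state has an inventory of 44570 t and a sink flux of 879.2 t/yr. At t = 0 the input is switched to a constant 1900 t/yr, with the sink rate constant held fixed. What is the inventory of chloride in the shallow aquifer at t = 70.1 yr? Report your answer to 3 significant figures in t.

83300 t

τ = M₀/F₀ = 44570/879.2 = 50.69 yr; rate constant k = 1/τ.
New steady state M_∞ = F₁/k = F₁·τ = 1900 × 50.69 = 96318 t.
M(t) = M_∞ + (M₀ − M_∞)·e^(−t/τ); t/τ = 70.1/50.69 = 1.383, so e^(−t/τ) = 0.2509.
M(t) = 96318 − 51750 × 0.2509 = 83336 t.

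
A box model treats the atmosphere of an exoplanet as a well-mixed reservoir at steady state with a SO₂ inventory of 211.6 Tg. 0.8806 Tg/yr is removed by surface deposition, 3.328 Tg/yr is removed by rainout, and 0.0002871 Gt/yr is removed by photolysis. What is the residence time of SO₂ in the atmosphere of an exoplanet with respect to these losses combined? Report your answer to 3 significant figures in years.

47.1 yr

Convert the photolysis flux: 0.0002871 Gt/yr = 0.2871 Tg/yr.
Total removal = 0.8806 + 3.328 + 0.2871 = 4.4957 Tg/yr.
τ = M / ΣF_out = 211.6 / 4.4957 = 47.07 yr.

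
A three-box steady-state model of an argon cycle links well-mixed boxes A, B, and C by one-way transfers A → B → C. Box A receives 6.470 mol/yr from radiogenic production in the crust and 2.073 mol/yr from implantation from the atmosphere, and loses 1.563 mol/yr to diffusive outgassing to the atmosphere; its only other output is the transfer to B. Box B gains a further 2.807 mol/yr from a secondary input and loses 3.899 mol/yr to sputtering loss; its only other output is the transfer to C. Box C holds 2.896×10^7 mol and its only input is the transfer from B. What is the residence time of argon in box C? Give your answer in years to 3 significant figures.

Box A: F(A→B) = (6.470 + 2.073) − 1.563 = 6.9800 mol/yr.
Box B: F(B→C) = (6.9800 + 2.807) − 3.899 = 5.8880 mol/yr.
Box C throughput = its input = 5.8880 mol/yr; τ = 2.896×10^7 / 5.8880 = 4.918×10^6 yr.

4.92×10^6 yr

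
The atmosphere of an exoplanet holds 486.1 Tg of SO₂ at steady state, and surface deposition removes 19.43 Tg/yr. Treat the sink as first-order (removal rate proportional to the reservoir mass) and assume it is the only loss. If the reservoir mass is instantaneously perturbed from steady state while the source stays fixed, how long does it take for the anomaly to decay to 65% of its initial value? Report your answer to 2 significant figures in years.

For a linear reservoir the anomaly decays as exp(−t/τ) with τ = M/F = 486.1/19.43 = 25.02 yr.
exp(−t/τ) = 0.65 ⇒ t = −τ ln(0.65) = 25.02 × 0.4308 = 10.78 yr.

11 yr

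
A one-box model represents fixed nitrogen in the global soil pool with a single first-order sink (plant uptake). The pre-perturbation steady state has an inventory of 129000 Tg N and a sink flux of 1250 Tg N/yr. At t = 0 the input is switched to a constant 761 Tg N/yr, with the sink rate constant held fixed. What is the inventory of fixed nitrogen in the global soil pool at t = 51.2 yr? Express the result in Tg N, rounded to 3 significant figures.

109000 Tg N

Residence time τ = M₀/F₀ = 103.2 yr. The eventual steady state is M_∞ = M₀·(F₁/F₀) = 129000 × 761/1250 = 78535 Tg N.
The anomaly ΔM(t) = M(t) − M_∞ decays as ΔM₀·e^(−t/τ) with ΔM₀ = 129000 − 78535 = 50460 Tg N.
At t = 51.2 yr, e^(−t/τ) = e^(−0.4961) = 0.6089, so ΔM = 30730 Tg N and M = 78535 + 30730 = 109260 Tg N.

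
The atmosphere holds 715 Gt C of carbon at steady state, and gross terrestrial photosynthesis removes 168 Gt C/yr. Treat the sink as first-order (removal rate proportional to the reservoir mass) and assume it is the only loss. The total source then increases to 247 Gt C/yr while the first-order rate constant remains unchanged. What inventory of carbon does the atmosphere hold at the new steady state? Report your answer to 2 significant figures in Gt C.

1100 Gt C

Rate constant k = F/M = 168 / 715 = 0.2350 yr⁻¹.
At the new steady state, source = k·M_new ⇒ M_new = 247 / 0.2350 = 1051 Gt C.
(Equivalently M_new = M × F_new/F_old = 715 × 247/168.)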